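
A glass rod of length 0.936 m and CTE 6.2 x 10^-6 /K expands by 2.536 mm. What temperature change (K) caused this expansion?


Rearrange dL = alpha * L0 * dT for dT:
  dT = dL / (alpha * L0)
  dL (m) = 2.536 / 1000 = 0.002536
  dT = 0.002536 / ((6.2 x 10^-6) * 0.936) = 437.0 K

437.0 K


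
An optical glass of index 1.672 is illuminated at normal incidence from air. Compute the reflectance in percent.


Fresnel reflectance at normal incidence:
  R = ((n - 1)/(n + 1))^2
  (n - 1)/(n + 1) = (1.672 - 1)/(1.672 + 1) = 0.251497
  R = 0.251497^2 = 0.0632507
  R(%) = 0.0632507 * 100 = 6.325%

6.325%


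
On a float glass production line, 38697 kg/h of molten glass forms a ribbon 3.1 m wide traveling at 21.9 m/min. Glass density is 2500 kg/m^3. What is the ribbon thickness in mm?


Ribbon cross-section from mass balance:
  Volume rate = throughput / density = 38697 / 2500 = 15.4788 m^3/h
  thickness = volume rate / (speed * 60 * width), i.e.
  thickness = throughput / (60 * speed * width * density) * 1000
  thickness = 38697 / (60 * 21.9 * 3.1 * 2500) * 1000 = 3.8 mm

3.8 mm


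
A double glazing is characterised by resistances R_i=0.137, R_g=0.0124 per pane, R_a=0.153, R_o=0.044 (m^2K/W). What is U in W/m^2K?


Total thermal resistance (series):
  R_total = R_in + R_glass + R_air + R_glass + R_out
  R_total = 0.137 + 0.0124 + 0.153 + 0.0124 + 0.044 = 0.3588 m^2K/W
U-value = 1 / R_total = 1 / 0.3588 = 2.787 W/m^2K

2.787 W/m^2K


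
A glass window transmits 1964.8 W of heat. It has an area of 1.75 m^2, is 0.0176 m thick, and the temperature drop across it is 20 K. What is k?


Fourier's law rearranged: k = Q * t / (A * dT)
  Numerator = 1964.8 * 0.0176 = 34.58048
  Denominator = 1.75 * 20 = 35.0
  k = 34.58048 / 35.0 = 0.988 W/mK

0.988 W/mK


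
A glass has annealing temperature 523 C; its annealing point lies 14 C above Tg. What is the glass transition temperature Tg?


Rearrange T_anneal = Tg + offset for Tg:
  Tg = T_anneal - offset = 523 - 14 = 509 C

509 C


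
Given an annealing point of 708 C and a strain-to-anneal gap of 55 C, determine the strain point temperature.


Strain point = annealing point - difference:
  T_strain = 708 - 55 = 653 C

653 C


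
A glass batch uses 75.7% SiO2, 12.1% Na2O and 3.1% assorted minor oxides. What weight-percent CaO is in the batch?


Pieces sum to 100%:
  CaO = 100 - (SiO2 + Na2O + others)
  CaO = 100 - (75.7 + 12.1 + 3.1) = 9.1%

9.1%


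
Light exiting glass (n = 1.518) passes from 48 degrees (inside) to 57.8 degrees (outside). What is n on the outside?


Apply Snell's law: n1 * sin(theta1) = n2 * sin(theta2)
  n2 = n1 * sin(theta1) / sin(theta2)
  sin(48) = 0.743145
  sin(57.8) = 0.846193
  n2 = 1.518 * 0.743145 / 0.846193 = 1.3331

1.3331


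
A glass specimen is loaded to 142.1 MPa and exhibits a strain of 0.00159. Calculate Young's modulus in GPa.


Young's modulus: E = stress / strain
  E = 142.1 MPa / 0.00159 = 89371.07 MPa
Convert to GPa: 89371.07 / 1000 = 89.37 GPa

89.37 GPa


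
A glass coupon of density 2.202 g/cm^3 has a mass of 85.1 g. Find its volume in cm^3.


Rearrange rho = m / V:
  V = m / rho
  V = 85.1 / 2.202 = 38.647 cm^3

38.647 cm^3


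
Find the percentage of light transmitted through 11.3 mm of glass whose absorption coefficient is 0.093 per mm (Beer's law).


Beer-Lambert law: T = exp(-alpha * thickness)
  exponent = -0.093 * 11.3 = -1.0509
  T = exp(-1.0509) = 0.3496
  Percentage = 0.3496 * 100 = 34.96%

34.96%


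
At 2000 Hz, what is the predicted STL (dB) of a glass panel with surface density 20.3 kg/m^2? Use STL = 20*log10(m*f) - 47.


Mass law: STL = 20 * log10(m * f) - 47
  m * f = 20.3 * 2000 = 40600
  log10(40600) = 4.60853
  STL = 20 * 4.60853 - 47 = 92.1706 - 47 = 45.2 dB

45.2 dB


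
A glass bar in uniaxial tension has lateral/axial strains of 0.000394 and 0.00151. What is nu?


Poisson's ratio: nu = lateral strain / axial strain
  nu = 0.000394 / 0.00151 = 0.2609

0.2609


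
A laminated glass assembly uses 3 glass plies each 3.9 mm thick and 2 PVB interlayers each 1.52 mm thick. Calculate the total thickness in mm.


Total thickness = glass contribution + PVB contribution
  Glass: 3 * 3.9 = 11.7 mm
  PVB: 2 * 1.52 = 3.04 mm
  Total = 11.7 + 3.04 = 14.74 mm

14.74 mm


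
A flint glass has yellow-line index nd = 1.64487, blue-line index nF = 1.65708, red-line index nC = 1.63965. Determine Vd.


Abbe number formula: Vd = (nd - 1) / (nF - nC)
  nd - 1 = 1.64487 - 1 = 0.64487
  nF - nC = 1.65708 - 1.63965 = 0.01743
  Vd = 0.64487 / 0.01743 = 37.0

37.0


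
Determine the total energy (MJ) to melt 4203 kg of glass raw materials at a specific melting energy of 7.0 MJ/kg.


Total energy = mass * specific energy
  E = 4203 * 7.0 = 29421 MJ

29421 MJ


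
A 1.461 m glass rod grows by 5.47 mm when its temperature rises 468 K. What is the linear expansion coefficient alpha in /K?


Rearrange dL = alpha * L0 * dT for alpha:
  alpha = dL / (L0 * dT)
  alpha = (5.47 / 1000) / (1.461 * 468) = 0.000008 /K = 8 x 10^-6 /K

8 x 10^-6 /K


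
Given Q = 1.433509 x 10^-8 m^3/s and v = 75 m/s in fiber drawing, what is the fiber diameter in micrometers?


Cross-sectional area from continuity:
  A = Q / v = 1.433509 x 10^-8 / 75 = 1.911345 x 10^-10 m^2
Diameter from circular cross-section:
  d = sqrt(4A / pi) * 10^6 (m -> um)
  d = sqrt(4 * 1.911345 x 10^-10 / pi) * 10^6 = 15.6 um

15.6 um


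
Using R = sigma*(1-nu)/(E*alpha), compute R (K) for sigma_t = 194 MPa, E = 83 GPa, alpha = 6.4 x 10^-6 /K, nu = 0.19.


Thermal shock resistance: R = sigma * (1 - nu) / (E * alpha)
  Numerator = 194 * (1 - 0.19) = 157.14
  Denominator = 83 * 1000 * (6.4 x 10^-6) = 0.5312
  R = 157.14 / 0.5312 = 295.8 K

295.8 K


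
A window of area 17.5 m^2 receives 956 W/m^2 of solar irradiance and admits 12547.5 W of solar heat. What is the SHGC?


Rearrange Q = Area * SHGC * Irradiance:
  SHGC = Q / (Area * Irradiance)
  SHGC = 12547.5 / (17.5 * 956) = 0.75

0.75


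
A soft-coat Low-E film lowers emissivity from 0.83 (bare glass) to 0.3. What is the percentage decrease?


Percentage reduction = (1 - coated/uncoated) * 100
  Ratio = 0.3 / 0.83 = 0.3614
  Reduction = (1 - 0.3614) * 100 = 63.9%

63.9%


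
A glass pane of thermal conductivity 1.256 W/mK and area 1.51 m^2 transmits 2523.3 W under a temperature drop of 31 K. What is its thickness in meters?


Fourier's law: t = k * A * dT / Q
  t = 1.256 * 1.51 * 31 / 2523.3
  t = 58.79336 / 2523.3 = 0.0233 m

0.0233 m


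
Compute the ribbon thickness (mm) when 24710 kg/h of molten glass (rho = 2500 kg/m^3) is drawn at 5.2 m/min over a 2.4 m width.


Ribbon cross-section from mass balance:
  Volume rate = throughput / density = 24710 / 2500 = 9.884 m^3/h
  thickness = volume rate / (speed * 60 * width), i.e.
  thickness = throughput / (60 * speed * width * density) * 1000
  thickness = 24710 / (60 * 5.2 * 2.4 * 2500) * 1000 = 13.2 mm

13.2 mm


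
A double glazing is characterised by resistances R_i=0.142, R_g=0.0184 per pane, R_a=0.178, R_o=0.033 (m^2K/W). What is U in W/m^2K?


Total thermal resistance (series):
  R_total = R_in + R_glass + R_air + R_glass + R_out
  R_total = 0.142 + 0.0184 + 0.178 + 0.0184 + 0.033 = 0.3898 m^2K/W
U-value = 1 / R_total = 1 / 0.3898 = 2.565 W/m^2K

2.565 W/m^2K


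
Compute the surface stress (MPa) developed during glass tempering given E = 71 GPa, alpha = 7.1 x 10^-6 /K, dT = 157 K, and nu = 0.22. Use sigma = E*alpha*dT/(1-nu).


Tempering stress: sigma = E * alpha * dT / (1 - nu)
  E (MPa) = 71 * 1000 = 71000
  Numerator = 71000 * (7.1 x 10^-6) * 157 = 79.1437
  Denominator = 1 - 0.22 = 0.78
  sigma = 79.1437 / 0.78 = 101.5 MPa

101.5 MPa


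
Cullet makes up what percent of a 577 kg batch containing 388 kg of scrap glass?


Cullet ratio = (cullet mass / total batch mass) * 100
  Ratio = 388 / 577 * 100 = 67.24%

67.24%


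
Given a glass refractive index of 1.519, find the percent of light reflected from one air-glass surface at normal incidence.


Fresnel reflectance at normal incidence:
  R = ((n - 1)/(n + 1))^2
  (n - 1)/(n + 1) = (1.519 - 1)/(1.519 + 1) = 0.206034
  R = 0.206034^2 = 0.04245
  R(%) = 0.04245 * 100 = 4.245%

4.245%


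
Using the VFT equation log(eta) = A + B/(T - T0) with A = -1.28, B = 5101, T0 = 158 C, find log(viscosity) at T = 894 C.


VFT equation: log(eta) = A + B / (T - T0)
  T - T0 = 894 - 158 = 736
  B / (T - T0) = 5101 / 736 = 6.931
  log(eta) = -1.28 + 6.931 = 5.651

5.651


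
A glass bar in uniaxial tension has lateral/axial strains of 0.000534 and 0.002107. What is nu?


Poisson's ratio: nu = lateral strain / axial strain
  nu = 0.000534 / 0.002107 = 0.2534

0.2534


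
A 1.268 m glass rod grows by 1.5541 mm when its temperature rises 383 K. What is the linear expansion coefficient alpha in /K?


Rearrange dL = alpha * L0 * dT for alpha:
  alpha = dL / (L0 * dT)
  alpha = (1.5541 / 1000) / (1.268 * 383) = 0.0000032 /K = 3.2 x 10^-6 /K

3.2 x 10^-6 /K


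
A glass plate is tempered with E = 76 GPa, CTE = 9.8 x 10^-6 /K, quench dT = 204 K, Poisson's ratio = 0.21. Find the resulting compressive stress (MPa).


Tempering stress: sigma = E * alpha * dT / (1 - nu)
  E (MPa) = 76 * 1000 = 76000
  Numerator = 76000 * (9.8 x 10^-6) * 204 = 151.9392
  Denominator = 1 - 0.21 = 0.79
  sigma = 151.9392 / 0.79 = 192.3 MPa

192.3 MPa


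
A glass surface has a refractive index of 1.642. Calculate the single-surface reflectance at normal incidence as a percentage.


Fresnel reflectance at normal incidence:
  R = ((n - 1)/(n + 1))^2
  (n - 1)/(n + 1) = (1.642 - 1)/(1.642 + 1) = 0.242998
  R = 0.242998^2 = 0.059048
  R(%) = 0.059048 * 100 = 5.905%

5.905%


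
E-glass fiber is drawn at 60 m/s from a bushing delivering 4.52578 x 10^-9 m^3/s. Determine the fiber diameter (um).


Cross-sectional area from continuity:
  A = Q / v = 4.52578 x 10^-9 / 60 = 7.542967 x 10^-11 m^2
Diameter from circular cross-section:
  d = sqrt(4A / pi) * 10^6 (m -> um)
  d = sqrt(4 * 7.542967 x 10^-11 / pi) * 10^6 = 9.8 um

9.8 um


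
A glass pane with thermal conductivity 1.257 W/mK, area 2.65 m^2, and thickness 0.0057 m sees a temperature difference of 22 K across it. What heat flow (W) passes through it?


Fourier's law: Q = k * A * dT / t
  Q = 1.257 * 2.65 * 22 / 0.0057
  Q = 73.2831 / 0.0057 = 12856.7 W

12856.7 W


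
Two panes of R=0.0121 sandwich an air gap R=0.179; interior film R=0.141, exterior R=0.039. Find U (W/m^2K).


Total thermal resistance (series):
  R_total = R_in + R_glass + R_air + R_glass + R_out
  R_total = 0.141 + 0.0121 + 0.179 + 0.0121 + 0.039 = 0.3832 m^2K/W
U-value = 1 / R_total = 1 / 0.3832 = 2.61 W/m^2K

2.61 W/m^2K


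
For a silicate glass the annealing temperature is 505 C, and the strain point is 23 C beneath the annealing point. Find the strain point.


Strain point = annealing point - difference:
  T_strain = 505 - 23 = 482 C

482 C


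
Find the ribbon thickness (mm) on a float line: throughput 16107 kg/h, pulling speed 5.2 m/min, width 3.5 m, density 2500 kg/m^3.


Ribbon cross-section from mass balance:
  Volume rate = throughput / density = 16107 / 2500 = 6.4428 m^3/h
  thickness = volume rate / (speed * 60 * width), i.e.
  thickness = throughput / (60 * speed * width * density) * 1000
  thickness = 16107 / (60 * 5.2 * 3.5 * 2500) * 1000 = 5.9 mm

5.9 mm


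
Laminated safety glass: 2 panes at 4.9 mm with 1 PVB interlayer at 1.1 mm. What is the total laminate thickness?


Total thickness = glass contribution + PVB contribution
  Glass: 2 * 4.9 = 9.8 mm
  PVB: 1 * 1.1 = 1.1 mm
  Total = 9.8 + 1.1 = 10.9 mm

10.9 mm


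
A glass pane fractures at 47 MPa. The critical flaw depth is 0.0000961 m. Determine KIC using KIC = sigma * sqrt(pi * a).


Fracture toughness: KIC = sigma * sqrt(pi * a)
  pi * a = pi * 0.0000961 = 0.000301907
  sqrt(pi * a) = 0.017375
  KIC = 47 * 0.017375 = 0.817 MPa*sqrt(m)

0.817 MPa*sqrt(m)


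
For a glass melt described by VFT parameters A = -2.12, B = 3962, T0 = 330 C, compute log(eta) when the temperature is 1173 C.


VFT equation: log(eta) = A + B / (T - T0)
  T - T0 = 1173 - 330 = 843
  B / (T - T0) = 3962 / 843 = 4.7
  log(eta) = -2.12 + 4.7 = 2.58

2.58


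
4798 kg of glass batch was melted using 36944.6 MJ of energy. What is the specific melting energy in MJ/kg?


Rearrange E = m * s for s:
  s = E / m
  s = 36944.6 / 4798 = 7.7 MJ/kg

7.7 MJ/kg


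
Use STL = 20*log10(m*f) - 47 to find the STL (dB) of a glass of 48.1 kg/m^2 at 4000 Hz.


Mass law: STL = 20 * log10(m * f) - 47
  m * f = 48.1 * 4000 = 192400
  log10(192400) = 5.28421
  STL = 20 * 5.28421 - 47 = 105.6842 - 47 = 58.7 dB

58.7 dB


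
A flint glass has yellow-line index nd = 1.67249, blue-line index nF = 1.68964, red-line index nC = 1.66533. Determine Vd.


Abbe number formula: Vd = (nd - 1) / (nF - nC)
  nd - 1 = 1.67249 - 1 = 0.67249
  nF - nC = 1.68964 - 1.66533 = 0.02431
  Vd = 0.67249 / 0.02431 = 27.66

27.66


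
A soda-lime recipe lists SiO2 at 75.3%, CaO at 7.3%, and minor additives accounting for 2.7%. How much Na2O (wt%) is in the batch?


Pieces sum to 100%:
  Na2O = 100 - (SiO2 + CaO + others)
  Na2O = 100 - (75.3 + 7.3 + 2.7) = 14.7%

14.7%


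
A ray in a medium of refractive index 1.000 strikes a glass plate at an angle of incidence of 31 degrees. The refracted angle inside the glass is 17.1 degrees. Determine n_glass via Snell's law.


Apply Snell's law: n1 * sin(theta1) = n2 * sin(theta2)
  n2 = n1 * sin(theta1) / sin(theta2)
  sin(31) = 0.515038
  sin(17.1) = 0.29404
  n2 = 1.000 * 0.515038 / 0.29404 = 1.7516

1.7516


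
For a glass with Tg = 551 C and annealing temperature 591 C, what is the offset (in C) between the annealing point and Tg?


Offset = T_anneal - Tg:
  offset = 591 - 551 = 40 C

40 C


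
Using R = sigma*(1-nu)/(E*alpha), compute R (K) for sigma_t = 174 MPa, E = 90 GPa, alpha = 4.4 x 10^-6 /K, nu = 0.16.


Thermal shock resistance: R = sigma * (1 - nu) / (E * alpha)
  Numerator = 174 * (1 - 0.16) = 146.16
  Denominator = 90 * 1000 * (4.4 x 10^-6) = 0.396
  R = 146.16 / 0.396 = 369.1 K

369.1 K


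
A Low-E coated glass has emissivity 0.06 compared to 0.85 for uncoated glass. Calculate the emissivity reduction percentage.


Percentage reduction = (1 - coated/uncoated) * 100
  Ratio = 0.06 / 0.85 = 0.0706
  Reduction = (1 - 0.0706) * 100 = 92.9%

92.9%


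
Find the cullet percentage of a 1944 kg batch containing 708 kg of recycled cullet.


Cullet ratio = (cullet mass / total batch mass) * 100
  Ratio = 708 / 1944 * 100 = 36.42%

36.42%


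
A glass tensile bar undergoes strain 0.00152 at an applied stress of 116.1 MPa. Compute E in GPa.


Young's modulus: E = stress / strain
  E = 116.1 MPa / 0.00152 = 76381.58 MPa
Convert to GPa: 76381.58 / 1000 = 76.38 GPa

76.38 GPa


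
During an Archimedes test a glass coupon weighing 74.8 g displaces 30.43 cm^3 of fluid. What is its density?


Use the definition of density:
  rho = mass / volume
  rho = 74.8 / 30.43 = 2.458 g/cm^3

2.458 g/cm^3


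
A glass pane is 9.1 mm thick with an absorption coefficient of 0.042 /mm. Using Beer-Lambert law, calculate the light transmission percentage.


Beer-Lambert law: T = exp(-alpha * thickness)
  exponent = -0.042 * 9.1 = -0.3822
  T = exp(-0.3822) = 0.6824
  Percentage = 0.6824 * 100 = 68.24%

68.24%


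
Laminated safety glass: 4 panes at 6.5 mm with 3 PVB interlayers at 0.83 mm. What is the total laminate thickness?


Total thickness = glass contribution + PVB contribution
  Glass: 4 * 6.5 = 26.0 mm
  PVB: 3 * 0.83 = 2.49 mm
  Total = 26.0 + 2.49 = 28.49 mm

28.49 mm


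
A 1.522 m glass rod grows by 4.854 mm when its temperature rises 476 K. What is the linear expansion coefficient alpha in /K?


Rearrange dL = alpha * L0 * dT for alpha:
  alpha = dL / (L0 * dT)
  alpha = (4.854 / 1000) / (1.522 * 476) = 0.0000067 /K = 6.7 x 10^-6 /K

6.7 x 10^-6 /K


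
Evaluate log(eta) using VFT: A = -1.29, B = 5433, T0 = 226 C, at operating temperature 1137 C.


VFT equation: log(eta) = A + B / (T - T0)
  T - T0 = 1137 - 226 = 911
  B / (T - T0) = 5433 / 911 = 5.964
  log(eta) = -1.29 + 5.964 = 4.674

4.674


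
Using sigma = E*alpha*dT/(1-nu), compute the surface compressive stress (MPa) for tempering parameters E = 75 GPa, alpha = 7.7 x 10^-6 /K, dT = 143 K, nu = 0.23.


Tempering stress: sigma = E * alpha * dT / (1 - nu)
  E (MPa) = 75 * 1000 = 75000
  Numerator = 75000 * (7.7 x 10^-6) * 143 = 82.5825
  Denominator = 1 - 0.23 = 0.77
  sigma = 82.5825 / 0.77 = 107.2 MPa

107.2 MPa


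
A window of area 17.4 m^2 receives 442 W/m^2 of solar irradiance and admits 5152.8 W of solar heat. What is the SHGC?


Rearrange Q = Area * SHGC * Irradiance:
  SHGC = Q / (Area * Irradiance)
  SHGC = 5152.8 / (17.4 * 442) = 0.67

0.67


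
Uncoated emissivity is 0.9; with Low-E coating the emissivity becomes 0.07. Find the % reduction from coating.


Percentage reduction = (1 - coated/uncoated) * 100
  Ratio = 0.07 / 0.9 = 0.0778
  Reduction = (1 - 0.0778) * 100 = 92.2%

92.2%


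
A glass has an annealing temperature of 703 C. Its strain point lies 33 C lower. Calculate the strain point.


Strain point = annealing point - difference:
  T_strain = 703 - 33 = 670 C

670 C


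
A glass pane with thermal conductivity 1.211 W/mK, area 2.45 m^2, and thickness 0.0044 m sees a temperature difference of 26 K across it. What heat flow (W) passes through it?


Fourier's law: Q = k * A * dT / t
  Q = 1.211 * 2.45 * 26 / 0.0044
  Q = 77.1407 / 0.0044 = 17532 W

17532 W


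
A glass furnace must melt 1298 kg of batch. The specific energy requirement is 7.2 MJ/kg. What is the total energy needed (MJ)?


Total energy = mass * specific energy
  E = 1298 * 7.2 = 9345.6 MJ

9345.6 MJ


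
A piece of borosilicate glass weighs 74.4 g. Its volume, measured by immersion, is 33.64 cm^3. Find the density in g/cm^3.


Use the definition of density:
  rho = mass / volume
  rho = 74.4 / 33.64 = 2.212 g/cm^3

2.212 g/cm^3


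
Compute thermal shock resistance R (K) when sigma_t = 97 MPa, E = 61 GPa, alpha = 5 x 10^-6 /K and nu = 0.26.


Thermal shock resistance: R = sigma * (1 - nu) / (E * alpha)
  Numerator = 97 * (1 - 0.26) = 71.78
  Denominator = 61 * 1000 * (5 x 10^-6) = 0.305
  R = 71.78 / 0.305 = 235.3 K

235.3 K


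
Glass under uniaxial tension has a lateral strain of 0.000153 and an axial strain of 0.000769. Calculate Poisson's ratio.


Poisson's ratio: nu = lateral strain / axial strain
  nu = 0.000153 / 0.000769 = 0.199

0.199


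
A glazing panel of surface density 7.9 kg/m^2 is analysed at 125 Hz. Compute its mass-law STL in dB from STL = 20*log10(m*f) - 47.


Mass law: STL = 20 * log10(m * f) - 47
  m * f = 7.9 * 125 = 987.5
  log10(987.5) = 2.99454
  STL = 20 * 2.99454 - 47 = 59.8908 - 47 = 12.9 dB

12.9 dB


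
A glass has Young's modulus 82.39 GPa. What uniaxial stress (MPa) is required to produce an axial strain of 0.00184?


Rearrange E = sigma / epsilon:
  sigma = E * epsilon
  E (MPa) = 82.39 * 1000 = 82390
  sigma = 82390 * 0.00184 = 151.6 MPa

151.6 MPa


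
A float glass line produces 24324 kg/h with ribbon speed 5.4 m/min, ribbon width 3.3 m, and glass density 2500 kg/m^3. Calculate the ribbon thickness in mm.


Ribbon cross-section from mass balance:
  Volume rate = throughput / density = 24324 / 2500 = 9.7296 m^3/h
  thickness = volume rate / (speed * 60 * width), i.e.
  thickness = throughput / (60 * speed * width * density) * 1000
  thickness = 24324 / (60 * 5.4 * 3.3 * 2500) * 1000 = 9.1 mm

9.1 mm


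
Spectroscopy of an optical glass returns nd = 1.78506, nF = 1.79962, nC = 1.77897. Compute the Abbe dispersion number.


Abbe number formula: Vd = (nd - 1) / (nF - nC)
  nd - 1 = 1.78506 - 1 = 0.78506
  nF - nC = 1.79962 - 1.77897 = 0.02065
  Vd = 0.78506 / 0.02065 = 38.02

38.02


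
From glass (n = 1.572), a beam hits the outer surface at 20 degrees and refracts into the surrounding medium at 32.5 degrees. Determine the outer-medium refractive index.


Apply Snell's law: n1 * sin(theta1) = n2 * sin(theta2)
  n2 = n1 * sin(theta1) / sin(theta2)
  sin(20) = 0.34202
  sin(32.5) = 0.5373
  n2 = 1.572 * 0.34202 / 0.5373 = 1.0007

1.0007


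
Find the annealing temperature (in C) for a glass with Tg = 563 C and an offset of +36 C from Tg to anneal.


The annealing temperature is Tg plus the offset:
  T_anneal = 563 + 36 = 599 C

599 C


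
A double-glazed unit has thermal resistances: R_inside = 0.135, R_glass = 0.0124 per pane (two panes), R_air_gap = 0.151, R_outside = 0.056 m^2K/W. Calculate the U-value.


Total thermal resistance (series):
  R_total = R_in + R_glass + R_air + R_glass + R_out
  R_total = 0.135 + 0.0124 + 0.151 + 0.0124 + 0.056 = 0.3668 m^2K/W
U-value = 1 / R_total = 1 / 0.3668 = 2.726 W/m^2K

2.726 W/m^2K


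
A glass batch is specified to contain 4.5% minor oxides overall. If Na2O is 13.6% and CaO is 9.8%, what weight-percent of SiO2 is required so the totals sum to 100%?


Known pieces sum to 100%:
  SiO2 = 100 - (others + Na2O + CaO)
  SiO2 = 100 - (4.5 + 13.6 + 9.8) = 72.1%

72.1%


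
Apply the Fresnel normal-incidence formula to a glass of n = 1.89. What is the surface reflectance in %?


Fresnel reflectance at normal incidence:
  R = ((n - 1)/(n + 1))^2
  (n - 1)/(n + 1) = (1.89 - 1)/(1.89 + 1) = 0.307958
  R = 0.307958^2 = 0.0948381
  R(%) = 0.0948381 * 100 = 9.484%

9.484%


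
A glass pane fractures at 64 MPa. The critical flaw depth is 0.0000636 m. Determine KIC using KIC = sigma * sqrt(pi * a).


Fracture toughness: KIC = sigma * sqrt(pi * a)
  pi * a = pi * 0.0000636 = 0.000199805
  sqrt(pi * a) = 0.014135
  KIC = 64 * 0.014135 = 0.905 MPa*sqrt(m)

0.905 MPa*sqrt(m)


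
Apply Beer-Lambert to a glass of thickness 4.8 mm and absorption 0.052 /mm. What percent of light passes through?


Beer-Lambert law: T = exp(-alpha * thickness)
  exponent = -0.052 * 4.8 = -0.2496
  T = exp(-0.2496) = 0.7791
  Percentage = 0.7791 * 100 = 77.91%

77.91%


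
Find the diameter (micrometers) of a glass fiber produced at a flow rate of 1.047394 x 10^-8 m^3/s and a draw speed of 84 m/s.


Cross-sectional area from continuity:
  A = Q / v = 1.047394 x 10^-8 / 84 = 1.246898 x 10^-10 m^2
Diameter from circular cross-section:
  d = sqrt(4A / pi) * 10^6 (m -> um)
  d = sqrt(4 * 1.246898 x 10^-10 / pi) * 10^6 = 12.6 um

12.6 um


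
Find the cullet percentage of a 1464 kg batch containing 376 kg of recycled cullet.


Cullet ratio = (cullet mass / total batch mass) * 100
  Ratio = 376 / 1464 * 100 = 25.68%

25.68%


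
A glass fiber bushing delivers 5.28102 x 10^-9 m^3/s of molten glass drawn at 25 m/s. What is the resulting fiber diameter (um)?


Cross-sectional area from continuity:
  A = Q / v = 5.28102 x 10^-9 / 25 = 2.112408 x 10^-10 m^2
Diameter from circular cross-section:
  d = sqrt(4A / pi) * 10^6 (m -> um)
  d = sqrt(4 * 2.112408 x 10^-10 / pi) * 10^6 = 16.4 um

16.4 um


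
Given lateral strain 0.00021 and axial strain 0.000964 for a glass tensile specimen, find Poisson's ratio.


Poisson's ratio: nu = lateral strain / axial strain
  nu = 0.00021 / 0.000964 = 0.2178

0.2178


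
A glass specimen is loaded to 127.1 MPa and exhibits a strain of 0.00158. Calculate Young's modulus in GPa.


Young's modulus: E = stress / strain
  E = 127.1 MPa / 0.00158 = 80443.04 MPa
Convert to GPa: 80443.04 / 1000 = 80.44 GPa

80.44 GPa


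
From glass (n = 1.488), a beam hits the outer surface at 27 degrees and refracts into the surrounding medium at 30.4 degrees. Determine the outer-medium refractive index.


Apply Snell's law: n1 * sin(theta1) = n2 * sin(theta2)
  n2 = n1 * sin(theta1) / sin(theta2)
  sin(27) = 0.45399
  sin(30.4) = 0.506034
  n2 = 1.488 * 0.45399 / 0.506034 = 1.335

1.335


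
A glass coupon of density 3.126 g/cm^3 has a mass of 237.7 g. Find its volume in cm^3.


Rearrange rho = m / V:
  V = m / rho
  V = 237.7 / 3.126 = 76.04 cm^3

76.04 cm^3


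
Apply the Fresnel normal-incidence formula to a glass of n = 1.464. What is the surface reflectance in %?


Fresnel reflectance at normal incidence:
  R = ((n - 1)/(n + 1))^2
  (n - 1)/(n + 1) = (1.464 - 1)/(1.464 + 1) = 0.188312
  R = 0.188312^2 = 0.0354614
  R(%) = 0.0354614 * 100 = 3.546%

3.546%


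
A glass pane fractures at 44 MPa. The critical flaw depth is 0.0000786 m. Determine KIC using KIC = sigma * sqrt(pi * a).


Fracture toughness: KIC = sigma * sqrt(pi * a)
  pi * a = pi * 0.0000786 = 0.000246929
  sqrt(pi * a) = 0.015714
  KIC = 44 * 0.015714 = 0.691 MPa*sqrt(m)

0.691 MPa*sqrt(m)


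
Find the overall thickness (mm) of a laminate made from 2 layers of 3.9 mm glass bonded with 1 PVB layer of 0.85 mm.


Total thickness = glass contribution + PVB contribution
  Glass: 2 * 3.9 = 7.8 mm
  PVB: 1 * 0.85 = 0.85 mm
  Total = 7.8 + 0.85 = 8.65 mm

8.65 mm


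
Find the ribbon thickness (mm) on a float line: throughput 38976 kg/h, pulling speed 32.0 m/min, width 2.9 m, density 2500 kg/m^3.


Ribbon cross-section from mass balance:
  Volume rate = throughput / density = 38976 / 2500 = 15.5904 m^3/h
  thickness = volume rate / (speed * 60 * width), i.e.
  thickness = throughput / (60 * speed * width * density) * 1000
  thickness = 38976 / (60 * 32.0 * 2.9 * 2500) * 1000 = 2.8 mm

2.8 mm


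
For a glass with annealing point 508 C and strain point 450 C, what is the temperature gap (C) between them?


Gap = T_anneal - T_strain:
  gap = 508 - 450 = 58 C

58 C


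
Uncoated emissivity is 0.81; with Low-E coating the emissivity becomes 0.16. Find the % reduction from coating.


Percentage reduction = (1 - coated/uncoated) * 100
  Ratio = 0.16 / 0.81 = 0.1975
  Reduction = (1 - 0.1975) * 100 = 80.2%

80.2%


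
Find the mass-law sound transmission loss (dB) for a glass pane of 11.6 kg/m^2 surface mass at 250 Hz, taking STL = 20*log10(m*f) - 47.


Mass law: STL = 20 * log10(m * f) - 47
  m * f = 11.6 * 250 = 2900
  log10(2900) = 3.4624
  STL = 20 * 3.4624 - 47 = 69.248 - 47 = 22.2 dB

22.2 dB


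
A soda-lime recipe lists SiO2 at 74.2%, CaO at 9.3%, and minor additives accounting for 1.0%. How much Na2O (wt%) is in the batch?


Pieces sum to 100%:
  Na2O = 100 - (SiO2 + CaO + others)
  Na2O = 100 - (74.2 + 9.3 + 1.0) = 15.5%

15.5%


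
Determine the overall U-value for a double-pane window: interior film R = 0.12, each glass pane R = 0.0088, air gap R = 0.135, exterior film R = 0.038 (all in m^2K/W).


Total thermal resistance (series):
  R_total = R_in + R_glass + R_air + R_glass + R_out
  R_total = 0.12 + 0.0088 + 0.135 + 0.0088 + 0.038 = 0.3106 m^2K/W
U-value = 1 / R_total = 1 / 0.3106 = 3.22 W/m^2K

3.22 W/m^2K


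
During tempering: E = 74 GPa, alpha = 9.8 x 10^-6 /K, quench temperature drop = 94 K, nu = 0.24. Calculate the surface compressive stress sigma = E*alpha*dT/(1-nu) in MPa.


Tempering stress: sigma = E * alpha * dT / (1 - nu)
  E (MPa) = 74 * 1000 = 74000
  Numerator = 74000 * (9.8 x 10^-6) * 94 = 68.1688
  Denominator = 1 - 0.24 = 0.76
  sigma = 68.1688 / 0.76 = 89.7 MPa

89.7 MPa


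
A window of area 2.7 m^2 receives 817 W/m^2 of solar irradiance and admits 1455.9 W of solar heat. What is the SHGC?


Rearrange Q = Area * SHGC * Irradiance:
  SHGC = Q / (Area * Irradiance)
  SHGC = 1455.9 / (2.7 * 817) = 0.66

0.66


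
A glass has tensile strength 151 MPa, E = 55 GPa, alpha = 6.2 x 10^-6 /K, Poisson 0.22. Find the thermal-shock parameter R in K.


Thermal shock resistance: R = sigma * (1 - nu) / (E * alpha)
  Numerator = 151 * (1 - 0.22) = 117.78
  Denominator = 55 * 1000 * (6.2 x 10^-6) = 0.341
  R = 117.78 / 0.341 = 345.4 K

345.4 K


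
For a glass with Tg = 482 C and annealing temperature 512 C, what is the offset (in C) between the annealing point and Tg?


Offset = T_anneal - Tg:
  offset = 512 - 482 = 30 C

30 C


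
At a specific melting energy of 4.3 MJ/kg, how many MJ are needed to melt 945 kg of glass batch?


Total energy = mass * specific energy
  E = 945 * 4.3 = 4063.5 MJ

4063.5 MJ


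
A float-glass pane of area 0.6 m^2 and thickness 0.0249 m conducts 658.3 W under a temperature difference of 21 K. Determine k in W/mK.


Fourier's law rearranged: k = Q * t / (A * dT)
  Numerator = 658.3 * 0.0249 = 16.39167
  Denominator = 0.6 * 21 = 12.6
  k = 16.39167 / 12.6 = 1.301 W/mK

1.301 W/mK


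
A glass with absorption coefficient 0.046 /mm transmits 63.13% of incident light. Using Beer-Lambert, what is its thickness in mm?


Rearrange T = exp(-alpha * thickness):
  thickness = -ln(T) / alpha
  T = 63.13/100 = 0.6313
  ln(T) = -0.45997
  -ln(T) = 0.45997
  thickness = 0.45997 / 0.046 = 10.0 mm

10.0 mm


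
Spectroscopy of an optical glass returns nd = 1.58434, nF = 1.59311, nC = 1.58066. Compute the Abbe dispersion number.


Abbe number formula: Vd = (nd - 1) / (nF - nC)
  nd - 1 = 1.58434 - 1 = 0.58434
  nF - nC = 1.59311 - 1.58066 = 0.01245
  Vd = 0.58434 / 0.01245 = 46.93

46.93


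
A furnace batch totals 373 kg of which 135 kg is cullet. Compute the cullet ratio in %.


Cullet ratio = (cullet mass / total batch mass) * 100
  Ratio = 135 / 373 * 100 = 36.19%

36.19%


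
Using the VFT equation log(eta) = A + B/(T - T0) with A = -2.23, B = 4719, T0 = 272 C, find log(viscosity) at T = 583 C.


VFT equation: log(eta) = A + B / (T - T0)
  T - T0 = 583 - 272 = 311
  B / (T - T0) = 4719 / 311 = 15.174
  log(eta) = -2.23 + 15.174 = 12.944

12.944


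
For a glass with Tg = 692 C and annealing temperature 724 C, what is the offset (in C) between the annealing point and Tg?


Offset = T_anneal - Tg:
  offset = 724 - 692 = 32 C

32 C


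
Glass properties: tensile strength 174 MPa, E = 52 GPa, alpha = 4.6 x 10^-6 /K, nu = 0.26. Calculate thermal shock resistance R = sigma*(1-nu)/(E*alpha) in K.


Thermal shock resistance: R = sigma * (1 - nu) / (E * alpha)
  Numerator = 174 * (1 - 0.26) = 128.76
  Denominator = 52 * 1000 * (4.6 x 10^-6) = 0.2392
  R = 128.76 / 0.2392 = 538.3 K

538.3 K


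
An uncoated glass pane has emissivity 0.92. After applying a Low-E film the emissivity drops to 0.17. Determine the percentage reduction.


Percentage reduction = (1 - coated/uncoated) * 100
  Ratio = 0.17 / 0.92 = 0.1848
  Reduction = (1 - 0.1848) * 100 = 81.5%

81.5%


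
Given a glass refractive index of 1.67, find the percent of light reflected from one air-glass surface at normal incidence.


Fresnel reflectance at normal incidence:
  R = ((n - 1)/(n + 1))^2
  (n - 1)/(n + 1) = (1.67 - 1)/(1.67 + 1) = 0.250936
  R = 0.250936^2 = 0.0629689
  R(%) = 0.0629689 * 100 = 6.297%

6.297%


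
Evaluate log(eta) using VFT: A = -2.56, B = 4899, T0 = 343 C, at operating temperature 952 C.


VFT equation: log(eta) = A + B / (T - T0)
  T - T0 = 952 - 343 = 609
  B / (T - T0) = 4899 / 609 = 8.044
  log(eta) = -2.56 + 8.044 = 5.484

5.484


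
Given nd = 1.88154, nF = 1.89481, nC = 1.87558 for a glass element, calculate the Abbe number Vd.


Abbe number formula: Vd = (nd - 1) / (nF - nC)
  nd - 1 = 1.88154 - 1 = 0.88154
  nF - nC = 1.89481 - 1.87558 = 0.01923
  Vd = 0.88154 / 0.01923 = 45.84

45.84


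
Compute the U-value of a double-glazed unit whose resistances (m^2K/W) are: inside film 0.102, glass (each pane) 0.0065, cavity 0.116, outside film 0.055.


Total thermal resistance (series):
  R_total = R_in + R_glass + R_air + R_glass + R_out
  R_total = 0.102 + 0.0065 + 0.116 + 0.0065 + 0.055 = 0.286 m^2K/W
U-value = 1 / R_total = 1 / 0.286 = 3.497 W/m^2K

3.497 W/m^2K


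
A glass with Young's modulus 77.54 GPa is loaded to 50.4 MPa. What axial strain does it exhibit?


Rearrange E = sigma / epsilon:
  epsilon = sigma / E
  E (MPa) = 77.54 * 1000 = 77540
  epsilon = 50.4 / 77540 = 0.00065

0.00065


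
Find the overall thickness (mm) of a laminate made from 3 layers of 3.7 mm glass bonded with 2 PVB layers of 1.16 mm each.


Total thickness = glass contribution + PVB contribution
  Glass: 3 * 3.7 = 11.1 mm
  PVB: 2 * 1.16 = 2.32 mm
  Total = 11.1 + 2.32 = 13.42 mm

13.42 mm


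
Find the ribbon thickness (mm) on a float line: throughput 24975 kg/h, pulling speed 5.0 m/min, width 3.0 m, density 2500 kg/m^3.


Ribbon cross-section from mass balance:
  Volume rate = throughput / density = 24975 / 2500 = 9.99 m^3/h
  thickness = volume rate / (speed * 60 * width), i.e.
  thickness = throughput / (60 * speed * width * density) * 1000
  thickness = 24975 / (60 * 5.0 * 3.0 * 2500) * 1000 = 11.1 mm

11.1 mm


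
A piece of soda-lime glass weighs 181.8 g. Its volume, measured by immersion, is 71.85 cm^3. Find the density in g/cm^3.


Use the definition of density:
  rho = mass / volume
  rho = 181.8 / 71.85 = 2.53 g/cm^3

2.53 g/cm^3


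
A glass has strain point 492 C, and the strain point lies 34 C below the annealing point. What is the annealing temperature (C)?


T_anneal = T_strain + gap:
  T_anneal = 492 + 34 = 526 C

526 C


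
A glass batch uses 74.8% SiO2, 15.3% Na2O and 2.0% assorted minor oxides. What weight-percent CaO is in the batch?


Pieces sum to 100%:
  CaO = 100 - (SiO2 + Na2O + others)
  CaO = 100 - (74.8 + 15.3 + 2.0) = 7.9%

7.9%


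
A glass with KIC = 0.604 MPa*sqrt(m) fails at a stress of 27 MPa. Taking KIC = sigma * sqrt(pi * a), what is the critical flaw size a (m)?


Rearrange KIC = sigma * sqrt(pi * a):
  sqrt(pi * a) = KIC / sigma
  sqrt(pi * a) = 0.604 / 27 = 0.02237
  a = (KIC / sigma)^2 / pi
  a = 0.02237^2 / pi = 0.0001593 m

0.0001593 m


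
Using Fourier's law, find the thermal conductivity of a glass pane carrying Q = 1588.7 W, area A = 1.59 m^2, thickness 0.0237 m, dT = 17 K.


Fourier's law rearranged: k = Q * t / (A * dT)
  Numerator = 1588.7 * 0.0237 = 37.65219
  Denominator = 1.59 * 17 = 27.03
  k = 37.65219 / 27.03 = 1.393 W/mK

1.393 W/mK


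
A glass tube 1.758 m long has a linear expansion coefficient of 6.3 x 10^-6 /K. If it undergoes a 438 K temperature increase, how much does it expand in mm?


Thermal expansion formula: dL = alpha * L0 * dT
  dL = (6.3 x 10^-6) * 1.758 * 438 = 0.00485103 m
Convert to mm: 0.00485103 * 1000 = 4.851 mm

4.851 mm


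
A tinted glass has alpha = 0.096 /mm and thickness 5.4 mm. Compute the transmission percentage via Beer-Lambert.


Beer-Lambert law: T = exp(-alpha * thickness)
  exponent = -0.096 * 5.4 = -0.5184
  T = exp(-0.5184) = 0.5955
  Percentage = 0.5955 * 100 = 59.55%

59.55%


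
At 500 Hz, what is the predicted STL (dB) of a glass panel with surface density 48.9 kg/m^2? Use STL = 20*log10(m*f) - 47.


Mass law: STL = 20 * log10(m * f) - 47
  m * f = 48.9 * 500 = 24450
  log10(24450) = 4.38828
  STL = 20 * 4.38828 - 47 = 87.7656 - 47 = 40.8 dB

40.8 dB


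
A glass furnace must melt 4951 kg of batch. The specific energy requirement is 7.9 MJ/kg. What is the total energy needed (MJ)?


Total energy = mass * specific energy
  E = 4951 * 7.9 = 39112.9 MJ

39112.9 MJ


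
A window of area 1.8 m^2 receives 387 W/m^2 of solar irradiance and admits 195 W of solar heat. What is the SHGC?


Rearrange Q = Area * SHGC * Irradiance:
  SHGC = Q / (Area * Irradiance)
  SHGC = 195 / (1.8 * 387) = 0.28

0.28


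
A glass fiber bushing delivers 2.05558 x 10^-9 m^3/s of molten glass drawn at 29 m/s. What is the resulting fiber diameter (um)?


Cross-sectional area from continuity:
  A = Q / v = 2.05558 x 10^-9 / 29 = 7.088207 x 10^-11 m^2
Diameter from circular cross-section:
  d = sqrt(4A / pi) * 10^6 (m -> um)
  d = sqrt(4 * 7.088207 x 10^-11 / pi) * 10^6 = 9.5 um

9.5 um


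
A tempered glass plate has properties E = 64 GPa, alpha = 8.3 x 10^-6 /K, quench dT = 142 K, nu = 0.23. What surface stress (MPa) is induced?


Tempering stress: sigma = E * alpha * dT / (1 - nu)
  E (MPa) = 64 * 1000 = 64000
  Numerator = 64000 * (8.3 x 10^-6) * 142 = 75.4304
  Denominator = 1 - 0.23 = 0.77
  sigma = 75.4304 / 0.77 = 98.0 MPa

98.0 MPa


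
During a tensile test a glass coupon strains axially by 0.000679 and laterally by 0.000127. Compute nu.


Poisson's ratio: nu = lateral strain / axial strain
  nu = 0.000127 / 0.000679 = 0.187

0.187


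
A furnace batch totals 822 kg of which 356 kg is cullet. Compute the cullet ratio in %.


Cullet ratio = (cullet mass / total batch mass) * 100
  Ratio = 356 / 822 * 100 = 43.31%

43.31%


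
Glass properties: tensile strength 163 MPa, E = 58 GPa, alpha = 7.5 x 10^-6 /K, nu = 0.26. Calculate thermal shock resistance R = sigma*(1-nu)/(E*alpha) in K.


Thermal shock resistance: R = sigma * (1 - nu) / (E * alpha)
  Numerator = 163 * (1 - 0.26) = 120.62
  Denominator = 58 * 1000 * (7.5 x 10^-6) = 0.435
  R = 120.62 / 0.435 = 277.3 K

277.3 K


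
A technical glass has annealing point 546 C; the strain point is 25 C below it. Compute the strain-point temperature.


Strain point = annealing point - difference:
  T_strain = 546 - 25 = 521 C

521 C


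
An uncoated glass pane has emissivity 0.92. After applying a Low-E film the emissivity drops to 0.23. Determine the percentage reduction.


Percentage reduction = (1 - coated/uncoated) * 100
  Ratio = 0.23 / 0.92 = 0.25
  Reduction = (1 - 0.25) * 100 = 75.0%

75.0%


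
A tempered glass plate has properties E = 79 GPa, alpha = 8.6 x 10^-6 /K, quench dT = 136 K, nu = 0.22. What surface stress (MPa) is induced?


Tempering stress: sigma = E * alpha * dT / (1 - nu)
  E (MPa) = 79 * 1000 = 79000
  Numerator = 79000 * (8.6 x 10^-6) * 136 = 92.3984
  Denominator = 1 - 0.22 = 0.78
  sigma = 92.3984 / 0.78 = 118.5 MPa

118.5 MPa


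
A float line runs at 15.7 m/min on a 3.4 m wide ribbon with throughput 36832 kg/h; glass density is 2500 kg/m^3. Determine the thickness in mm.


Ribbon cross-section from mass balance:
  Volume rate = throughput / density = 36832 / 2500 = 14.7328 m^3/h
  thickness = volume rate / (speed * 60 * width), i.e.
  thickness = throughput / (60 * speed * width * density) * 1000
  thickness = 36832 / (60 * 15.7 * 3.4 * 2500) * 1000 = 4.6 mm

4.6 mm


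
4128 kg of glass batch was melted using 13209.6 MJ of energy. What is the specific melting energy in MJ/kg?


Rearrange E = m * s for s:
  s = E / m
  s = 13209.6 / 4128 = 3.2 MJ/kg

3.2 MJ/kg


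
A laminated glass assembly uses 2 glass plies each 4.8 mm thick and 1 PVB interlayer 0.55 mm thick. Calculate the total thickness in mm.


Total thickness = glass contribution + PVB contribution
  Glass: 2 * 4.8 = 9.6 mm
  PVB: 1 * 0.55 = 0.55 mm
  Total = 9.6 + 0.55 = 10.15 mm

10.15 mm


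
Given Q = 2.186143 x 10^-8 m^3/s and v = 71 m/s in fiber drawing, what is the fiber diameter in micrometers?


Cross-sectional area from continuity:
  A = Q / v = 2.186143 x 10^-8 / 71 = 3.079075 x 10^-10 m^2
Diameter from circular cross-section:
  d = sqrt(4A / pi) * 10^6 (m -> um)
  d = sqrt(4 * 3.079075 x 10^-10 / pi) * 10^6 = 19.8 um

19.8 um


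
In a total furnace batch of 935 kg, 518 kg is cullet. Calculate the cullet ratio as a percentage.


Cullet ratio = (cullet mass / total batch mass) * 100
  Ratio = 518 / 935 * 100 = 55.4%

55.4%


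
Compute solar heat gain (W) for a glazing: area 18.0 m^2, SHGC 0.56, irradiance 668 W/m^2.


Solar heat gain: Q = Area * SHGC * Irradiance
  Q = 18.0 * 0.56 * 668 = 6733.4 W

6733.4 W


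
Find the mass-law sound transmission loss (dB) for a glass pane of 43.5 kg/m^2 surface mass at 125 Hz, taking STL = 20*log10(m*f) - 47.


Mass law: STL = 20 * log10(m * f) - 47
  m * f = 43.5 * 125 = 5437.5
  log10(5437.5) = 3.7354
  STL = 20 * 3.7354 - 47 = 74.708 - 47 = 27.7 dB

27.7 dB


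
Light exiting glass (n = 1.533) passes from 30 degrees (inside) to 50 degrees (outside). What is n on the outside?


Apply Snell's law: n1 * sin(theta1) = n2 * sin(theta2)
  n2 = n1 * sin(theta1) / sin(theta2)
  sin(30) = 0.5
  sin(50) = 0.766044
  n2 = 1.533 * 0.5 / 0.766044 = 1.0006

1.0006
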